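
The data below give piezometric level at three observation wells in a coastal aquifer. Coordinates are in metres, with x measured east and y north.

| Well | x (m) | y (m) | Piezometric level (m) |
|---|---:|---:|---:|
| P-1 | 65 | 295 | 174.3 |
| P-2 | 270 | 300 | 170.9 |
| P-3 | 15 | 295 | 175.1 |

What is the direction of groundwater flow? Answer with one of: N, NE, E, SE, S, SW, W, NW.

NE

Differences from P-1: to P-2 (Δx, Δy, Δh) = (205, 5, -3.4); to P-3 = (-50, 0, +0.8).
Solve a·Δx + b·Δy = Δh: det = 205·0 − (-50)·5 = 250.
∂h/∂x = [(-3.4)·0 − (+0.8)·5] / 250 = -0.01600
∂h/∂y = [205·(+0.8) − (-50)·(-3.4)] / 250 = -0.02400
Flow = −∇h = (+0.01600 east, +0.02400 north), which points northeast.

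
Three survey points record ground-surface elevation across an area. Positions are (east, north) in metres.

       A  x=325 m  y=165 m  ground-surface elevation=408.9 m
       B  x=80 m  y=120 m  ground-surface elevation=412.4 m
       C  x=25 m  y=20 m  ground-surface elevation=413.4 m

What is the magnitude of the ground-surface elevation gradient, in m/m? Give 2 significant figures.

0.014 m/m

Differences from A: to B (Δx, Δy, Δh) = (-245, -45, +3.5); to C = (-300, -145, +4.5).
Solve a·Δx + b·Δy = Δz: det = (-245)·(-145) − (-300)·(-45) = 22025.
∂z/∂x = [(+3.5)·(-145) − (+4.5)·(-45)] / 22025 = -0.01385
∂z/∂y = [(-245)·(+4.5) − (-300)·(+3.5)] / 22025 = -0.002384
|∇f| = √(-0.01385² + -0.002384²) = 0.01405 m/m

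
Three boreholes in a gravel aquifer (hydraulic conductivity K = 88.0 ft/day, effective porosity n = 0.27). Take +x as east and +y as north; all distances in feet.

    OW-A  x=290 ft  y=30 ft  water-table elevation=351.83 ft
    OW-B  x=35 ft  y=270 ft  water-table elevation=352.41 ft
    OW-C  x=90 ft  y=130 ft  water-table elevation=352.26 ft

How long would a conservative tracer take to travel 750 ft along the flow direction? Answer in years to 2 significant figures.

3.1 years

With h = a·x + b·y + c and OW-A as origin, the differences give:
  (-255)·a + 240·b = +0.58
  (-200)·a + 100·b = +0.43
Eliminate b (×100 and ×240, subtract): 22500·a = -45.200 → a = ∂h/∂x = -0.002009
Back-substitute: b = ∂h/∂y = +0.0002822.
|∇h| = √(-0.002009² + 0.0002822²) = 0.002029
Seepage velocity v = K·i/n = 88.0 × 0.002029 / 0.27 = 0.6613 ft/day.
t = 750 / 0.6613 = 1134 days = 3.1 years.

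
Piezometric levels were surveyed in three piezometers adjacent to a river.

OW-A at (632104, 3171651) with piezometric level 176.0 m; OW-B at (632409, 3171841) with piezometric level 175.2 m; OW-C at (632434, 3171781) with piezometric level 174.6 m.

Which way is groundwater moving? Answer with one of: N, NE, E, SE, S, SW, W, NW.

Taking OW-A as reference: OW-B−OW-A = (305, 190, -0.8); OW-C−OW-A = (330, 130, -1.4).
Solve a·Δx + b·Δy = Δh: det = 305·130 − 330·190 = -23050.
∂h/∂x = [(-0.8)·130 − (-1.4)·190] / -23050 = -0.007028
∂h/∂y = [305·(-1.4) − 330·(-0.8)] / -23050 = +0.007072
Flow = −∇h = (+0.007028 east, -0.007072 north), which points southeast.

SE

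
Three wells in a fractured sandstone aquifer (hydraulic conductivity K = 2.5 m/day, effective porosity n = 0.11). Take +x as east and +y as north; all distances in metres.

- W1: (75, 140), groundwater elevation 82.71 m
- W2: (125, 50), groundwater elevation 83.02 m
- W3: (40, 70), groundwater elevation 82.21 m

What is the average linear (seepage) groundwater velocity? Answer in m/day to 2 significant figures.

0.23 m/day

Three-point gradient (reference W1): Δ to W2 = (50, -90, +0.31), Δ to W3 = (-35, -70, -0.50).
∂h/∂x = +0.01003, ∂h/∂y = +0.002128 (det = -6650).
|∇h| = √(0.01003² + 0.002128²) = 0.01025
Seepage velocity v = K·i/n = 2.5 × 0.01025 / 0.11 = 0.233 m/day.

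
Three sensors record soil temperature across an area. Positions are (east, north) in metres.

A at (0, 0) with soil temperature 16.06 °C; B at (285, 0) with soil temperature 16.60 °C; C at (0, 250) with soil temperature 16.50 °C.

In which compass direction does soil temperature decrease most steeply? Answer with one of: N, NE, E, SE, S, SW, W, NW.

SW

∂T/∂x = (16.60 − 16.06) / (285 − 0) = +0.001895
∂T/∂y = (16.50 − 16.06) / (250 − 0) = +0.001760
Steepest decrease is along −∇f = (-0.001895 E, -0.001760 N) → southwest.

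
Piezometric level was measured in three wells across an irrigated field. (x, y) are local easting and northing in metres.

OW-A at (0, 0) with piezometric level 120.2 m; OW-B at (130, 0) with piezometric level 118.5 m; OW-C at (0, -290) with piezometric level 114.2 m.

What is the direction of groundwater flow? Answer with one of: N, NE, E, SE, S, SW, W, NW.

∂h/∂x = (118.5 − 120.2) / (130 − 0) = -0.01308
∂h/∂y = (114.2 − 120.2) / (-290 − 0) = +0.02069
Flow = −∇h = (+0.01308 east, -0.02069 north), which points southeast.

SE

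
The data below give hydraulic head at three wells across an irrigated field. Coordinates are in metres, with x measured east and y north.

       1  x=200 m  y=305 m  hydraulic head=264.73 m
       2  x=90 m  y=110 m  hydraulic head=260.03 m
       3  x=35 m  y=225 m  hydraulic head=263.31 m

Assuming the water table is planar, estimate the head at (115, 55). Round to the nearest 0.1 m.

258.5 m

Differences from 1: to 2 (Δx, Δy, Δh) = (-110, -195, -4.70); to 3 = (-165, -80, -1.42).
Determinant of the coordinate differences = (-110)·(-80) − (-165)·(-195) = -23375.
∂h/∂x = [(-4.70)·(-80) − (-1.42)·(-195)] / -23375 = -0.004240
∂h/∂y = [(-110)·(-1.42) − (-165)·(-4.70)] / -23375 = +0.02649
h(115, 55) = 264.73 + (-0.004240)·(-85) + (+0.02649)·(-250) = 264.73 +0.360 -6.624 = 258.467 m.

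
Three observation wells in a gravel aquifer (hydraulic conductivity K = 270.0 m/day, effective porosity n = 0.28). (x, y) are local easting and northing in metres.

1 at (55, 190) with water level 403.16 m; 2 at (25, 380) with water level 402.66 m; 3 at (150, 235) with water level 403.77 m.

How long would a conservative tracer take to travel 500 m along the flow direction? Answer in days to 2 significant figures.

With h = a·x + b·y + c and 1 as origin, the differences give:
  (-30)·a + 190·b = -0.50
  95·a + 45·b = +0.61
Eliminate b (×45 and ×190, subtract): -19400·a = -138.400 → a = ∂h/∂x = +0.007134
Back-substitute: b = ∂h/∂y = -0.001505.
|∇h| = √(0.007134² + -0.001505²) = 0.007291
Seepage velocity v = K·i/n = 270.0 × 0.007291 / 0.28 = 7.031 m/day.
t = 500 / 7.031 = 71.11 days.

71 days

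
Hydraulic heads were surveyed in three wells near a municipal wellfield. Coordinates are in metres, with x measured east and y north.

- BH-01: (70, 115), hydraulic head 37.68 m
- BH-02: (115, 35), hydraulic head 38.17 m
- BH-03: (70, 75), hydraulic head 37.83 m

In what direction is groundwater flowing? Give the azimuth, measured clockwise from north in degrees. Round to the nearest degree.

312°

With h = a·x + b·y + c and BH-01 as origin, the differences give:
  45·a + (-80)·b = +0.49
  0·a + (-40)·b = +0.15
Eliminate b (×(-40) and ×(-80), subtract): -1800·a = -7.600 → a = ∂h/∂x = +0.004222
Back-substitute: b = ∂h/∂y = -0.003750.
Flow direction (−∇h) has components (-0.004222 E, +0.003750 N).
Azimuth = atan2(E, N) = atan2(-0.004222, +0.003750) = 311.6° ≈ 312°.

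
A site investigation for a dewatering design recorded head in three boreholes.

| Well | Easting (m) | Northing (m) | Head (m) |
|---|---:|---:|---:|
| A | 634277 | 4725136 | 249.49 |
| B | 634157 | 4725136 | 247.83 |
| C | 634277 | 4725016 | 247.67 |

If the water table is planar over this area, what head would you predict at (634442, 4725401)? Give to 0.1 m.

255.8 m

∂h/∂x = (247.83 − 249.49) / (634157 − 634277) = +0.01383
∂h/∂y = (247.67 − 249.49) / (4725016 − 4725136) = +0.01517
h(634442, 4725401) = 249.49 + (+0.01383)·(165) + (+0.01517)·(265) = 249.49 +2.282 +4.019 = 255.792 m.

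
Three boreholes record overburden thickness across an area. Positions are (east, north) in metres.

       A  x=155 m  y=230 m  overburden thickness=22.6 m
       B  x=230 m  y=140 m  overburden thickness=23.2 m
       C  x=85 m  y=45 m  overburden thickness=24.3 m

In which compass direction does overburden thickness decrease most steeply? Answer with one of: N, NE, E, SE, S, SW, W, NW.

With d = a·x + b·y + c and A as origin, the differences give:
  75·a + (-90)·b = +0.6
  (-70)·a + (-185)·b = +1.7
Eliminate b (×(-185) and ×(-90), subtract): -20175·a = 42.00 → a = ∂d/∂x = -0.002082
Back-substitute: b = ∂d/∂y = -0.008401.
Steepest decrease is along −∇f = (+0.002082 E, +0.008401 N) → north.

N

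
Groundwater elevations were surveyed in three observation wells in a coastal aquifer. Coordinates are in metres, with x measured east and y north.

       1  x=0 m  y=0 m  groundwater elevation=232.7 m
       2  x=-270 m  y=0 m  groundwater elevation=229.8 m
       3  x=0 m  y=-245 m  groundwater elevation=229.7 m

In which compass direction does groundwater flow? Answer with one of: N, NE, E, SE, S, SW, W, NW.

∂h/∂x = (229.8 − 232.7) / (-270 − 0) = +0.01074
∂h/∂y = (229.7 − 232.7) / (-245 − 0) = +0.01224
Flow = −∇h = (-0.01074 east, -0.01224 north), which points southwest.

SW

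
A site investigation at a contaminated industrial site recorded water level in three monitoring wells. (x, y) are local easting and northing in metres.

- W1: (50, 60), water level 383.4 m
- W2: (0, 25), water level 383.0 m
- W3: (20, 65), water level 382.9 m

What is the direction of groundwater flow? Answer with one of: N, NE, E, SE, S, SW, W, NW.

NW

With h = a·x + b·y + c and W1 as origin, the differences give:
  (-50)·a + (-35)·b = -0.4
  (-30)·a + 5·b = -0.5
Eliminate b (×5 and ×(-35), subtract): -1300·a = -19.50 → a = ∂h/∂x = +0.01500
Back-substitute: b = ∂h/∂y = -0.01000.
Flow = −∇h = (-0.01500 east, +0.01000 north), which points northwest.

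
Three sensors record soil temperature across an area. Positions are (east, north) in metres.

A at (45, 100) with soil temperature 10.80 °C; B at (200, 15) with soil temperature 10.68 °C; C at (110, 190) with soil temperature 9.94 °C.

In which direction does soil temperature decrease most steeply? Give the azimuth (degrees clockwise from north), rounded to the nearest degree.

034°

Taking A as reference: B−A = (155, -85, -0.12); C−A = (65, 90, -0.86).
Solve a·Δx + b·Δy = ΔT: det = 155·90 − 65·(-85) = 19475.
∂T/∂x = [(-0.12)·90 − (-0.86)·(-85)] / 19475 = -0.004308
∂T/∂y = [155·(-0.86) − 65·(-0.12)] / 19475 = -0.006444
Steepest decrease is along −∇f: components (+0.004308 E, +0.006444 N).
Azimuth = atan2(+0.004308, +0.006444) = 33.8° ≈ 034°.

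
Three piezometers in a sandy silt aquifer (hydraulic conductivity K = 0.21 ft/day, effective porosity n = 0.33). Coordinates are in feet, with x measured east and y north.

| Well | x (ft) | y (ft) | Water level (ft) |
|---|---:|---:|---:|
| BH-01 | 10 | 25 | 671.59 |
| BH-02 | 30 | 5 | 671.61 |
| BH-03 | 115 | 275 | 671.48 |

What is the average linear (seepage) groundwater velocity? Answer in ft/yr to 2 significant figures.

With h = a·x + b·y + c and BH-01 as origin, the differences give:
  20·a + (-20)·b = +0.02
  105·a + 250·b = -0.11
Eliminate b (×250 and ×(-20), subtract): 7100·a = 2.800 → a = ∂h/∂x = +0.0003944
Back-substitute: b = ∂h/∂y = -0.0006056.
|∇h| = √(0.0003944² + -0.0006056²) = 0.0007227
Seepage velocity v = K·i/n = 0.21 × 0.0007227 / 0.33 = 0.0004599 ft/day = 0.168 ft/yr.

0.17 ft/yr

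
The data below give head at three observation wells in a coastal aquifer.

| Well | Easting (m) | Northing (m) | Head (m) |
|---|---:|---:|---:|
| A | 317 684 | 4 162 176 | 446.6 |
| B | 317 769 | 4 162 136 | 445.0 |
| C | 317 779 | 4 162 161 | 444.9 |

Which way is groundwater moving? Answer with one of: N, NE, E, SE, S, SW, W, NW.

E

Differences from A: to B (Δx, Δy, Δh) = (85, -40, -1.6); to C = (95, -15, -1.7).
Determinant of the coordinate differences = 85·(-15) − 95·(-40) = 2525.
∂h/∂x = [(-1.6)·(-15) − (-1.7)·(-40)] / 2525 = -0.01743
∂h/∂y = [85·(-1.7) − 95·(-1.6)] / 2525 = +0.002970
Flow = −∇h = (+0.01743 east, -0.002970 north), which points east.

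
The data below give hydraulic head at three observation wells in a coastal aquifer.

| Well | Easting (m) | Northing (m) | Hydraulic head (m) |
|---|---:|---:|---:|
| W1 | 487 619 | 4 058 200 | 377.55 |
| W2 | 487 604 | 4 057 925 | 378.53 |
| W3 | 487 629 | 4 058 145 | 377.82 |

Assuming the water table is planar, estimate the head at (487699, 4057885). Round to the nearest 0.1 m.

Differences from W1: to W2 (Δx, Δy, Δh) = (-15, -275, +0.98); to W3 = (10, -55, +0.27).
Determinant of the coordinate differences = (-15)·(-55) − 10·(-275) = 3575.
∂h/∂x = [(+0.98)·(-55) − (+0.27)·(-275)] / 3575 = +0.005692
∂h/∂y = [(-15)·(+0.27) − 10·(+0.98)] / 3575 = -0.003874
h(487699, 4057885) = 377.55 + (+0.005692)·(80) + (-0.003874)·(-315) = 377.55 +0.455 +1.220 = 379.226 m.

379.2 m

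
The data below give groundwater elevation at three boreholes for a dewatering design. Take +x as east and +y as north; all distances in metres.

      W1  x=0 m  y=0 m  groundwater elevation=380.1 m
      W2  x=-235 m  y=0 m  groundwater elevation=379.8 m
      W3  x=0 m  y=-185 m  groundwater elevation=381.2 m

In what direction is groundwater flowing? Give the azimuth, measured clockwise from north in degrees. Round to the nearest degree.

348°

∂h/∂x = (379.8 − 380.1) / (-235 − 0) = +0.001277
∂h/∂y = (381.2 − 380.1) / (-185 − 0) = -0.005946
Flow direction (−∇h) has components (-0.001277 E, +0.005946 N).
Azimuth = atan2(E, N) = atan2(-0.001277, +0.005946) = 347.9° ≈ 348°.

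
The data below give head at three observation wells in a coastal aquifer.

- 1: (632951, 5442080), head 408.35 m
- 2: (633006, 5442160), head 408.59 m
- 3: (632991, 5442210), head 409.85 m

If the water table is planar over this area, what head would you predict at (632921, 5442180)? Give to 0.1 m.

410.9 m

Taking 1 as reference: 2−1 = (55, 80, +0.24); 3−1 = (40, 130, +1.50).
Solve a·Δx + b·Δy = Δh: det = 55·130 − 40·80 = 3950.
∂h/∂x = [(+0.24)·130 − (+1.50)·80] / 3950 = -0.02248
∂h/∂y = [55·(+1.50) − 40·(+0.24)] / 3950 = +0.01846
h(632921, 5442180) = 408.35 + (-0.02248)·(-30) + (+0.01846)·(100) = 408.35 +0.674 +1.846 = 410.870 m.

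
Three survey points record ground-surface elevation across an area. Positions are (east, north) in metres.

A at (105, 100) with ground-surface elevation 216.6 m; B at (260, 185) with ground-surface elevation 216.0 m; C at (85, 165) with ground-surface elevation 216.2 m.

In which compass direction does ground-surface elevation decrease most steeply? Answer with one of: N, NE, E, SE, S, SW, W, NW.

N

Three-point gradient (reference A): Δ to B = (155, 85, -0.6), Δ to C = (-20, 65, -0.4).
∂z/∂x = -0.0004246, ∂z/∂y = -0.006285 (det = 11775).
Steepest decrease is along −∇f = (+0.0004246 E, +0.006285 N) → north.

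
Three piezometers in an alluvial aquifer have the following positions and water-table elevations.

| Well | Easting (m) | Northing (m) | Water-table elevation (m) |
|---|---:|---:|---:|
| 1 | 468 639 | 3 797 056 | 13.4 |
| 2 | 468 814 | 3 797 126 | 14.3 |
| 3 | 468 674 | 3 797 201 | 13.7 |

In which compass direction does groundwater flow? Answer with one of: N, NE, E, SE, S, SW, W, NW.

W

With h = a·x + b·y + c and 1 as origin, the differences give:
  175·a + 70·b = +0.9
  35·a + 145·b = +0.3
Eliminate b (×145 and ×70, subtract): 22925·a = 109.50 → a = ∂h/∂x = +0.004776
Back-substitute: b = ∂h/∂y = +0.0009160.
Flow = −∇h = (-0.004776 east, -0.0009160 north), which points west.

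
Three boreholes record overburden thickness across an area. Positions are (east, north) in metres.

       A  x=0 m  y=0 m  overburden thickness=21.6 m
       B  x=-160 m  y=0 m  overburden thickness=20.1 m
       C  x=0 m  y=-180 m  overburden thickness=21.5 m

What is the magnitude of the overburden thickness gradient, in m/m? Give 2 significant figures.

∂d/∂x = (20.1 − 21.6) / (-160 − 0) = +0.009375
∂d/∂y = (21.5 − 21.6) / (-180 − 0) = +0.0005556
|∇f| = √(0.009375² + 0.0005556²) = 0.009391 m/m

0.0094 m/m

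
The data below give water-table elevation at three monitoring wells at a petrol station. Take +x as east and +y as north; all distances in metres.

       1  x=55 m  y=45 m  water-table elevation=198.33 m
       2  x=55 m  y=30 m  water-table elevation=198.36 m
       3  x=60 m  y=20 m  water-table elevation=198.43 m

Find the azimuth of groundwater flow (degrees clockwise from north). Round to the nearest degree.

281°

With h = a·x + b·y + c and 1 as origin, the differences give:
  0·a + (-15)·b = +0.03
  5·a + (-25)·b = +0.10
Eliminate b (×(-25) and ×(-15), subtract): 75·a = 0.750 → a = ∂h/∂x = +0.010000
Back-substitute: b = ∂h/∂y = -0.002000.
Flow direction (−∇h) has components (-0.010000 E, +0.002000 N).
Azimuth = atan2(E, N) = atan2(-0.010000, +0.002000) = 281.3° ≈ 281°.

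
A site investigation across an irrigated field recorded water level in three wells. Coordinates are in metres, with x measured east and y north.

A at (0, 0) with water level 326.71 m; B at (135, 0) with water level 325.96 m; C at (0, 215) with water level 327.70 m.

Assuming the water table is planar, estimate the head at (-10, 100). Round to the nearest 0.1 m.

327.2 m

∂h/∂x = (325.96 − 326.71) / (135 − 0) = -0.005556
∂h/∂y = (327.70 − 326.71) / (215 − 0) = +0.004605
h(-10, 100) = 326.71 + (-0.005556)·(-10) + (+0.004605)·(100) = 326.71 +0.056 +0.460 = 327.226 m.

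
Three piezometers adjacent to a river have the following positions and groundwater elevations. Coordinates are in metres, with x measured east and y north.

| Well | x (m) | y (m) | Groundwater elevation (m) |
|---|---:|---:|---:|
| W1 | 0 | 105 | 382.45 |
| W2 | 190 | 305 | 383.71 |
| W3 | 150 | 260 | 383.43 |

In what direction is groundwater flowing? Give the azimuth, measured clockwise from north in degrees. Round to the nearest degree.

Differences from W1: to W2 (Δx, Δy, Δh) = (190, 200, +1.26); to W3 = (150, 155, +0.98).
Determinant of the coordinate differences = 190·155 − 150·200 = -550.
∂h/∂x = [(+1.26)·155 − (+0.98)·200] / -550 = +0.001273
∂h/∂y = [190·(+0.98) − 150·(+1.26)] / -550 = +0.005091
Flow direction (−∇h) has components (-0.001273 E, -0.005091 N).
Azimuth = atan2(E, N) = atan2(-0.001273, -0.005091) = 194.0° ≈ 194°.

194°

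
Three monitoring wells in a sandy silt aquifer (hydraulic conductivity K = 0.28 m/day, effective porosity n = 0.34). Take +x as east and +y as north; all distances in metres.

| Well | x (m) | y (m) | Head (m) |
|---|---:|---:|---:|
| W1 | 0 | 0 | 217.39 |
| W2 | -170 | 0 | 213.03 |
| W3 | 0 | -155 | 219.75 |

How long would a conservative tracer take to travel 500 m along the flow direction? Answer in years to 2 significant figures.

∂h/∂x = (213.03 − 217.39) / (-170 − 0) = +0.02565
∂h/∂y = (219.75 − 217.39) / (-155 − 0) = -0.01523
|∇h| = √(0.02565² + -0.01523²) = 0.02983
Seepage velocity v = K·i/n = 0.28 × 0.02983 / 0.34 = 0.02457 m/day.
t = 500 / 0.02457 = 2.035e+04 days = 55.7 years.

56 years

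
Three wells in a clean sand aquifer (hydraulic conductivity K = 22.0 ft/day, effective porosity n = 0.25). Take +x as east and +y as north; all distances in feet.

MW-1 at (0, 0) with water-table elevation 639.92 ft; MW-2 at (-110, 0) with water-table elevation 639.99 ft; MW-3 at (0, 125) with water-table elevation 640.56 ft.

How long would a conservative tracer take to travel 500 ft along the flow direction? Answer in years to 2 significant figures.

3.0 years

∂h/∂x = (639.99 − 639.92) / (-110 − 0) = -0.0006364
∂h/∂y = (640.56 − 639.92) / (125 − 0) = +0.005120
|∇h| = √(-0.0006364² + 0.005120²) = 0.005159
Seepage velocity v = K·i/n = 22.0 × 0.005159 / 0.25 = 0.454 ft/day.
t = 500 / 0.454 = 1101 days = 3.01 years.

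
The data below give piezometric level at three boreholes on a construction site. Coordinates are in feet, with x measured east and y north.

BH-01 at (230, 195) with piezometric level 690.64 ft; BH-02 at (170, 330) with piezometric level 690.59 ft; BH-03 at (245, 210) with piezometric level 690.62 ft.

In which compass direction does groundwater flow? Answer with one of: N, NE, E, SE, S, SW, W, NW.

NE

Three-point gradient (reference BH-01): Δ to BH-02 = (-60, 135, -0.05), Δ to BH-03 = (15, 15, -0.02).
∂h/∂x = -0.0006667, ∂h/∂y = -0.0006667 (det = -2925).
Flow = −∇h = (+0.0006667 east, +0.0006667 north), which points northeast.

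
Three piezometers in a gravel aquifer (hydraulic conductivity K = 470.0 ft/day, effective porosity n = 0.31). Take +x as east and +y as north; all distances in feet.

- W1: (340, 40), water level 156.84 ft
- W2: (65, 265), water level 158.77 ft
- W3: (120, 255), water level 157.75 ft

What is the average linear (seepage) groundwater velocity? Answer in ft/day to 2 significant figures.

Differences from W1: to W2 (Δx, Δy, Δh) = (-275, 225, +1.93); to W3 = (-220, 215, +0.91).
Determinant of the coordinate differences = (-275)·215 − (-220)·225 = -9625.
∂h/∂x = [(+1.93)·215 − (+0.91)·225] / -9625 = -0.02184
∂h/∂y = [(-275)·(+0.91) − (-220)·(+1.93)] / -9625 = -0.01811
|∇h| = √(-0.02184² + -0.01811²) = 0.02837
Seepage velocity v = K·i/n = 470.0 × 0.02837 / 0.31 = 43.01 ft/day.

43 ft/day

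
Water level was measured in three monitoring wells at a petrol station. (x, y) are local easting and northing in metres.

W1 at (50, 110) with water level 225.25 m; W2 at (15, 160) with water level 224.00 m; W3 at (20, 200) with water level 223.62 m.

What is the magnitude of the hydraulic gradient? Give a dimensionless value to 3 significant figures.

Differences from W1: to W2 (Δx, Δy, Δh) = (-35, 50, -1.25); to W3 = (-30, 90, -1.63).
Determinant of the coordinate differences = (-35)·90 − (-30)·50 = -1650.
∂h/∂x = [(-1.25)·90 − (-1.63)·50] / -1650 = +0.01879
∂h/∂y = [(-35)·(-1.63) − (-30)·(-1.25)] / -1650 = -0.01185
|∇h| = √(0.01879² + -0.01185²) = 0.02221

0.0222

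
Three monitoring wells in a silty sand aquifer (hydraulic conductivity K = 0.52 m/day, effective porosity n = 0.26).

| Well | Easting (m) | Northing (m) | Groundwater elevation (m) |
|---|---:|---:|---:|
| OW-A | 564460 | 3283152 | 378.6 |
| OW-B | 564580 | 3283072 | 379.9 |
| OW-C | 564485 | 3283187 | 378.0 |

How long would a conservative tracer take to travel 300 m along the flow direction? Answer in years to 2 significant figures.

24 years

With h = a·x + b·y + c and OW-A as origin, the differences give:
  120·a + (-80)·b = +1.3
  25·a + 35·b = -0.6
Eliminate b (×35 and ×(-80), subtract): 6200·a = -2.50 → a = ∂h/∂x = -0.0004032
Back-substitute: b = ∂h/∂y = -0.01685.
|∇h| = √(-0.0004032² + -0.01685²) = 0.01685
Seepage velocity v = K·i/n = 0.52 × 0.01685 / 0.26 = 0.0337 m/day.
t = 300 / 0.0337 = 8902 days = 24.4 years.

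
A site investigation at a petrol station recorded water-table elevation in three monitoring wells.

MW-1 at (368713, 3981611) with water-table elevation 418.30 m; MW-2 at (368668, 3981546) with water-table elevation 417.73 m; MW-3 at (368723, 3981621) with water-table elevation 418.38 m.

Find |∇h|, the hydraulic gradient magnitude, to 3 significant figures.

Taking MW-1 as reference: MW-2−MW-1 = (-45, -65, -0.57); MW-3−MW-1 = (10, 10, +0.08).
Determinant of the coordinate differences = (-45)·10 − 10·(-65) = 200.
∂h/∂x = [(-0.57)·10 − (+0.08)·(-65)] / 200 = -0.002500
∂h/∂y = [(-45)·(+0.08) − 10·(-0.57)] / 200 = +0.01050
|∇h| = √(-0.002500² + 0.01050²) = 0.01079

0.0108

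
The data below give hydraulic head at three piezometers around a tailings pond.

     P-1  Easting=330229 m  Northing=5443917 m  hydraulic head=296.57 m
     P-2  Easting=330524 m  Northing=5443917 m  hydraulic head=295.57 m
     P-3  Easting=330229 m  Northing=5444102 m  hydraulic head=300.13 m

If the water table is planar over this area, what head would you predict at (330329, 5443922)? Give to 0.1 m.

∂h/∂x = (295.57 − 296.57) / (330524 − 330229) = -0.003390
∂h/∂y = (300.13 − 296.57) / (5444102 − 5443917) = +0.01924
h(330329, 5443922) = 296.57 + (-0.003390)·(100) + (+0.01924)·(5) = 296.57 -0.339 +0.096 = 296.327 m.

296.3 m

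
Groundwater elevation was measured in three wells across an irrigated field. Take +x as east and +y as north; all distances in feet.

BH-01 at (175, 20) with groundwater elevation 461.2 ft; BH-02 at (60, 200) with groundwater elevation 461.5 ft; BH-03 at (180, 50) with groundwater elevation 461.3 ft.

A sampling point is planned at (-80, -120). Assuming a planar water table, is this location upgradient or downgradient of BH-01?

downgradient

Taking BH-01 as reference: BH-02−BH-01 = (-115, 180, +0.3); BH-03−BH-01 = (5, 30, +0.1).
Solve a·Δx + b·Δy = Δh: det = (-115)·30 − 5·180 = -4350.
∂h/∂x = [(+0.3)·30 − (+0.1)·180] / -4350 = +0.002069
∂h/∂y = [(-115)·(+0.1) − 5·(+0.3)] / -4350 = +0.002989
Head at (-80, -120) = 461.2 + (+0.002069)·(-255) + (+0.002989)·(-140) = 460.25 ft.
That is lower than the 461.2 ft at BH-01, so the point is downgradient.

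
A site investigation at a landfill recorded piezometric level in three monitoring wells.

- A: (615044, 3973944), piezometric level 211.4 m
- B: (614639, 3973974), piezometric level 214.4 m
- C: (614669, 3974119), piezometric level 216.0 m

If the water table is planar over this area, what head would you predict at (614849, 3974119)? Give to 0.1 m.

214.8 m

With h = a·x + b·y + c and A as origin, the differences give:
  (-405)·a + 30·b = +3.0
  (-375)·a + 175·b = +4.6
Eliminate b (×175 and ×30, subtract): -59625·a = 387.00 → a = ∂h/∂x = -0.006491
Back-substitute: b = ∂h/∂y = +0.01238.
h(614849, 3974119) = 211.4 + (-0.006491)·(-195) + (+0.01238)·(175) = 211.4 +1.266 +2.166 = 214.832 m.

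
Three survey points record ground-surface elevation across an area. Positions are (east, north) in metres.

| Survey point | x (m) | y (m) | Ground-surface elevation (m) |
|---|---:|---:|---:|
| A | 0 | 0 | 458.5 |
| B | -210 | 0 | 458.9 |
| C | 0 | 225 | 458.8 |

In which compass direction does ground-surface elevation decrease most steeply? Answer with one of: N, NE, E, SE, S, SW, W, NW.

∂z/∂x = (458.9 − 458.5) / (-210 − 0) = -0.001905
∂z/∂y = (458.8 − 458.5) / (225 − 0) = +0.001333
Steepest decrease is along −∇f = (+0.001905 E, -0.001333 N) → southeast.

SE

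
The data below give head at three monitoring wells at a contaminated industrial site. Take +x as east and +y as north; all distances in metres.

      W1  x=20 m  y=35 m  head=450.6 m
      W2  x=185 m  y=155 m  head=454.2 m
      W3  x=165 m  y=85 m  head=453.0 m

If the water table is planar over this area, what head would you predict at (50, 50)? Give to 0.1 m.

451.2 m

Taking W1 as reference: W2−W1 = (165, 120, +3.6); W3−W1 = (145, 50, +2.4).
Solve a·Δx + b·Δy = Δh: det = 165·50 − 145·120 = -9150.
∂h/∂x = [(+3.6)·50 − (+2.4)·120] / -9150 = +0.01180
∂h/∂y = [165·(+2.4) − 145·(+3.6)] / -9150 = +0.01377
h(50, 50) = 450.6 + (+0.01180)·(30) + (+0.01377)·(15) = 450.6 +0.354 +0.207 = 451.161 m.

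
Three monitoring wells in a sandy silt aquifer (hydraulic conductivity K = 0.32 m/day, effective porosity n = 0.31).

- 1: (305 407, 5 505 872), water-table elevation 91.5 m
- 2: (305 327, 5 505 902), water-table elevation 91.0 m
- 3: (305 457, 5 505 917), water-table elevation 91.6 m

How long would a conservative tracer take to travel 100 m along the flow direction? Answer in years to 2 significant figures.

44 years

Three-point gradient (reference 1): Δ to 2 = (-80, 30, -0.5), Δ to 3 = (50, 45, +0.1).
∂h/∂x = +0.005000, ∂h/∂y = -0.003333 (det = -5100).
|∇h| = √(0.005000² + -0.003333²) = 0.006009
Seepage velocity v = K·i/n = 0.32 × 0.006009 / 0.31 = 0.006203 m/day.
t = 100 / 0.006203 = 1.612e+04 days = 44.1 years.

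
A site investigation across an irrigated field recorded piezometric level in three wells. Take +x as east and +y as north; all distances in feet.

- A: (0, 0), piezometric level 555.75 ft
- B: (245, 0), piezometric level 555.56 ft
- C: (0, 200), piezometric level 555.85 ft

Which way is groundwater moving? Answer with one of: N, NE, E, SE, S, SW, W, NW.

SE

∂h/∂x = (555.56 − 555.75) / (245 − 0) = -0.0007755
∂h/∂y = (555.85 − 555.75) / (200 − 0) = +0.0005000
Flow = −∇h = (+0.0007755 east, -0.0005000 north), which points southeast.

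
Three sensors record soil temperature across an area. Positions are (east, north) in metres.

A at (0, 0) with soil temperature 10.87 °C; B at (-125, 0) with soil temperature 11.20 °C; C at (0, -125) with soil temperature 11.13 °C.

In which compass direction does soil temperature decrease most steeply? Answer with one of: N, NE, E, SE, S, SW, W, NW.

∂T/∂x = (11.20 − 10.87) / (-125 − 0) = -0.002640
∂T/∂y = (11.13 − 10.87) / (-125 − 0) = -0.002080
Steepest decrease is along −∇f = (+0.002640 E, +0.002080 N) → northeast.

NE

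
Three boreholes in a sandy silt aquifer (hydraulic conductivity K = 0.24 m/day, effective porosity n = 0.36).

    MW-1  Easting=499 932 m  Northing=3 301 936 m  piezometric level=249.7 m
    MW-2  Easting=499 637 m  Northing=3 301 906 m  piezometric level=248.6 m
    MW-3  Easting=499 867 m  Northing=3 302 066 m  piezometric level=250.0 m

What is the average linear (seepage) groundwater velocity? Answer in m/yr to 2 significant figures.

Differences from MW-1: to MW-2 (Δx, Δy, Δh) = (-295, -30, -1.1); to MW-3 = (-65, 130, +0.3).
Determinant of the coordinate differences = (-295)·130 − (-65)·(-30) = -40300.
∂h/∂x = [(-1.1)·130 − (+0.3)·(-30)] / -40300 = +0.003325
∂h/∂y = [(-295)·(+0.3) − (-65)·(-1.1)] / -40300 = +0.003970
|∇h| = √(0.003325² + 0.003970²) = 0.005178
Seepage velocity v = K·i/n = 0.24 × 0.005178 / 0.36 = 0.003452 m/day = 1.261 m/yr.

1.3 m/yr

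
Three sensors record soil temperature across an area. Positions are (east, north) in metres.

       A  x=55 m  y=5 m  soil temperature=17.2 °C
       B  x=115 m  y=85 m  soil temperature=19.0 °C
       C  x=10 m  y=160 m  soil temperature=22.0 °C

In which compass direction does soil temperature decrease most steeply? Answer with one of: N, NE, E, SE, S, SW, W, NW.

Differences from A: to B (Δx, Δy, Δh) = (60, 80, +1.8); to C = (-45, 155, +4.8).
Determinant of the coordinate differences = 60·155 − (-45)·80 = 12900.
∂T/∂x = [(+1.8)·155 − (+4.8)·80] / 12900 = -0.008140
∂T/∂y = [60·(+4.8) − (-45)·(+1.8)] / 12900 = +0.02860
Steepest decrease is along −∇f = (+0.008140 E, -0.02860 N) → south.

S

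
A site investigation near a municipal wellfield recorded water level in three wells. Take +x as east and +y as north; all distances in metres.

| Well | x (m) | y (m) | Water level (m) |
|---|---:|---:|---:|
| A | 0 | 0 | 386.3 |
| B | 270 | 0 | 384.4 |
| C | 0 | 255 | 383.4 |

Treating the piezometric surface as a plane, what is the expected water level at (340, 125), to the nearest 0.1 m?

382.5 m

∂h/∂x = (384.4 − 386.3) / (270 − 0) = -0.007037
∂h/∂y = (383.4 − 386.3) / (255 − 0) = -0.01137
h(340, 125) = 386.3 + (-0.007037)·(340) + (-0.01137)·(125) = 386.3 -2.393 -1.422 = 382.486 m.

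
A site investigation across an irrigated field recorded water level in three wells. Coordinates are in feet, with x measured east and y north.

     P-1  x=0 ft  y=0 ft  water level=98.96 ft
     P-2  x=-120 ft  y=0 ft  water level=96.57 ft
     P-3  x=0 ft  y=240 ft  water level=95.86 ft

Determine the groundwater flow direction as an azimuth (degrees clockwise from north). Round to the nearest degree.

303°

∂h/∂x = (96.57 − 98.96) / (-120 − 0) = +0.01992
∂h/∂y = (95.86 − 98.96) / (240 − 0) = -0.01292
Flow direction (−∇h) has components (-0.01992 E, +0.01292 N).
Azimuth = atan2(E, N) = atan2(-0.01992, +0.01292) = 303.0° ≈ 303°.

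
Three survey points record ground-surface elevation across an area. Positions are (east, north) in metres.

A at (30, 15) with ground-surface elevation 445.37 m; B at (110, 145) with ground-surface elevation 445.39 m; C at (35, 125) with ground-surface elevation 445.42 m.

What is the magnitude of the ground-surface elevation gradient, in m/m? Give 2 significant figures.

With z = a·x + b·y + c and A as origin, the differences give:
  80·a + 130·b = +0.02
  5·a + 110·b = +0.05
Eliminate b (×110 and ×130, subtract): 8150·a = -4.300 → a = ∂z/∂x = -0.0005276
Back-substitute: b = ∂z/∂y = +0.0004785.
|∇f| = √(-0.0005276² + 0.0004785²) = 0.0007123 m/m

0.00071 m/m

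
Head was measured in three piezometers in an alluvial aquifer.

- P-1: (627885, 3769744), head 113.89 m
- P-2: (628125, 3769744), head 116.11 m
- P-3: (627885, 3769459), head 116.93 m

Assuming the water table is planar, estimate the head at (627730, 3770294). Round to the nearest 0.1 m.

∂h/∂x = (116.11 − 113.89) / (628125 − 627885) = +0.009250
∂h/∂y = (116.93 − 113.89) / (3769459 − 3769744) = -0.01067
h(627730, 3770294) = 113.89 + (+0.009250)·(-155) + (-0.01067)·(550) = 113.89 -1.434 -5.867 = 106.590 m.

106.6 m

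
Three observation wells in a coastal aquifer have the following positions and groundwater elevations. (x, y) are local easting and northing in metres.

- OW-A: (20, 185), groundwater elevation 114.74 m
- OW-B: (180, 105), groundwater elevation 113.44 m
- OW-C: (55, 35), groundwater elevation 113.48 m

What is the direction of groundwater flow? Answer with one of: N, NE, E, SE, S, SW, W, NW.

Differences from OW-A: to OW-B (Δx, Δy, Δh) = (160, -80, -1.30); to OW-C = (35, -150, -1.26).
Solve a·Δx + b·Δy = Δh: det = 160·(-150) − 35·(-80) = -21200.
∂h/∂x = [(-1.30)·(-150) − (-1.26)·(-80)] / -21200 = -0.004443
∂h/∂y = [160·(-1.26) − 35·(-1.30)] / -21200 = +0.007363
Flow = −∇h = (+0.004443 east, -0.007363 north), which points southeast.

SE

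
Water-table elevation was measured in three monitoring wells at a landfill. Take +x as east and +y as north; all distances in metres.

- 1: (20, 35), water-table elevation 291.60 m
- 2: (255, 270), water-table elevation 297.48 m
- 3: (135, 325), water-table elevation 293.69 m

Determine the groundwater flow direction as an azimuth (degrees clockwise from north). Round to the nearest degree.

With h = a·x + b·y + c and 1 as origin, the differences give:
  235·a + 235·b = +5.88
  115·a + 290·b = +2.09
Eliminate b (×290 and ×235, subtract): 41125·a = 1214.050 → a = ∂h/∂x = +0.02952
Back-substitute: b = ∂h/∂y = -0.004500.
Flow direction (−∇h) has components (-0.02952 E, +0.004500 N).
Azimuth = atan2(E, N) = atan2(-0.02952, +0.004500) = 278.7° ≈ 279°.

279°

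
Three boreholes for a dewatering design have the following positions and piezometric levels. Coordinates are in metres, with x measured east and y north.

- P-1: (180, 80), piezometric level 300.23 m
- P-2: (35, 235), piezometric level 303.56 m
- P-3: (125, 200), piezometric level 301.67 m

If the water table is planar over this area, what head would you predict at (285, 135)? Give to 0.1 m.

Differences from P-1: to P-2 (Δx, Δy, Δh) = (-145, 155, +3.33); to P-3 = (-55, 120, +1.44).
Solve a·Δx + b·Δy = Δh: det = (-145)·120 − (-55)·155 = -8875.
∂h/∂x = [(+3.33)·120 − (+1.44)·155] / -8875 = -0.01988
∂h/∂y = [(-145)·(+1.44) − (-55)·(+3.33)] / -8875 = +0.002890
h(285, 135) = 300.23 + (-0.01988)·(105) + (+0.002890)·(55) = 300.23 -2.087 +0.159 = 298.302 m.

298.3 m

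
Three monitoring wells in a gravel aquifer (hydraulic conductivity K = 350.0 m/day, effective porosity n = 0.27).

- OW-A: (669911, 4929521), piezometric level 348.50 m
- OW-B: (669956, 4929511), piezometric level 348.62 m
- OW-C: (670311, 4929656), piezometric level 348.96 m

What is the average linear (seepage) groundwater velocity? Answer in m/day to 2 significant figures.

With h = a·x + b·y + c and OW-A as origin, the differences give:
  45·a + (-10)·b = +0.12
  400·a + 135·b = +0.46
Eliminate b (×135 and ×(-10), subtract): 10075·a = 20.800 → a = ∂h/∂x = +0.002065
Back-substitute: b = ∂h/∂y = -0.002710.
|∇h| = √(0.002065² + -0.002710²) = 0.003407
Seepage velocity v = K·i/n = 350.0 × 0.003407 / 0.27 = 4.416 m/day.

4.4 m/day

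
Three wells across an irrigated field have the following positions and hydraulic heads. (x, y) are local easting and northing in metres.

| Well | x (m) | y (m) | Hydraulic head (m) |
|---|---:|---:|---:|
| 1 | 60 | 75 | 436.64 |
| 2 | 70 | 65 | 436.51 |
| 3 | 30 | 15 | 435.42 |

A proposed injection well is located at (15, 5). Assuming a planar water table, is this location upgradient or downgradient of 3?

downgradient

Taking 1 as reference: 2−1 = (10, -10, -0.13); 3−1 = (-30, -60, -1.22).
Determinant of the coordinate differences = 10·(-60) − (-30)·(-10) = -900.
∂h/∂x = [(-0.13)·(-60) − (-1.22)·(-10)] / -900 = +0.004889
∂h/∂y = [10·(-1.22) − (-30)·(-0.13)] / -900 = +0.01789
Head at (15, 5) = 436.64 + (+0.004889)·(-45) + (+0.01789)·(-70) = 435.17 m.
That is lower than the 435.42 m at 3, so the point is downgradient.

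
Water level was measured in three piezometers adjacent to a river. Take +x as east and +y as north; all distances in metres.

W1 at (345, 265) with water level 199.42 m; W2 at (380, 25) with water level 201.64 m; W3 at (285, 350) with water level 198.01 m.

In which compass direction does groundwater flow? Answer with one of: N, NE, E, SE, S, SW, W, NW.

Three-point gradient (reference W1): Δ to W2 = (35, -240, +2.22), Δ to W3 = (-60, 85, -1.41).
∂h/∂x = +0.01310, ∂h/∂y = -0.007339 (det = -11425).
Flow = −∇h = (-0.01310 east, +0.007339 north), which points northwest.

NW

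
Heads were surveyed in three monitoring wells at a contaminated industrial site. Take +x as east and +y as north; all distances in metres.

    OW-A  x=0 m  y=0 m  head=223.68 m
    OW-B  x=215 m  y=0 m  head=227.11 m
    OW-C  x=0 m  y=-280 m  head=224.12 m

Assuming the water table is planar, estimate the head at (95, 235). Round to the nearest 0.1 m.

224.8 m

∂h/∂x = (227.11 − 223.68) / (215 − 0) = +0.01595
∂h/∂y = (224.12 − 223.68) / (-280 − 0) = -0.001571
h(95, 235) = 223.68 + (+0.01595)·(95) + (-0.001571)·(235) = 223.68 +1.516 -0.369 = 224.826 m.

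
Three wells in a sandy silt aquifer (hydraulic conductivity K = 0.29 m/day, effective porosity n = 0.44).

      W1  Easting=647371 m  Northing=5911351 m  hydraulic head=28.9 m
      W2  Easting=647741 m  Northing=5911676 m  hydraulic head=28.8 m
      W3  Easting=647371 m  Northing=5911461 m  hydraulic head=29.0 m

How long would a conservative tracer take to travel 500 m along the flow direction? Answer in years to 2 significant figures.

Taking W1 as reference: W2−W1 = (370, 325, -0.1); W3−W1 = (0, 110, +0.1).
Solve a·Δx + b·Δy = Δh: det = 370·110 − 0·325 = 40700.
∂h/∂x = [(-0.1)·110 − (+0.1)·325] / 40700 = -0.001069
∂h/∂y = [370·(+0.1) − 0·(-0.1)] / 40700 = +0.0009091
|∇h| = √(-0.001069² + 0.0009091²) = 0.001403
Seepage velocity v = K·i/n = 0.29 × 0.001403 / 0.44 = 0.0009247 m/day.
t = 500 / 0.0009247 = 5.407e+05 days = 1.48e+03 years.

1500 years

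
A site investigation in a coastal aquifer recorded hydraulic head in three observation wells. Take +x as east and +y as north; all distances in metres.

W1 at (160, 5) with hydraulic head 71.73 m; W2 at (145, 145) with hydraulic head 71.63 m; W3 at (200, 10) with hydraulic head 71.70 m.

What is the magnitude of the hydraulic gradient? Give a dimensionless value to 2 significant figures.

With h = a·x + b·y + c and W1 as origin, the differences give:
  (-15)·a + 140·b = -0.10
  40·a + 5·b = -0.03
Eliminate b (×5 and ×140, subtract): -5675·a = 3.700 → a = ∂h/∂x = -0.0006520
Back-substitute: b = ∂h/∂y = -0.0007841.
|∇h| = √(-0.0006520² + -0.0007841²) = 0.00102

0.0010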